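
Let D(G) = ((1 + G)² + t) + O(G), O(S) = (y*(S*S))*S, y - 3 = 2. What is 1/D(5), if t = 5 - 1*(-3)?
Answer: 1/669 ≈ 0.0014948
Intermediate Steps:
y = 5 (y = 3 + 2 = 5)
t = 8 (t = 5 + 3 = 8)
O(S) = 5*S³ (O(S) = (5*(S*S))*S = (5*S²)*S = 5*S³)
D(G) = 8 + (1 + G)² + 5*G³ (D(G) = ((1 + G)² + 8) + 5*G³ = (8 + (1 + G)²) + 5*G³ = 8 + (1 + G)² + 5*G³)
1/D(5) = 1/(8 + (1 + 5)² + 5*5³) = 1/(8 + 6² + 5*125) = 1/(8 + 36 + 625) = 1/669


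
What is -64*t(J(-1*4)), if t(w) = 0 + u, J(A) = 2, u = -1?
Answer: 64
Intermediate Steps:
t(w) = -1 (t(w) = 0 - 1 = -1)
-64*t(J(-1*4)) = -64*(-1) = 64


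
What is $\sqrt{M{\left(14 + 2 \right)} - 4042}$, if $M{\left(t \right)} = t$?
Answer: $i \sqrt{4026} \approx 63.451 i$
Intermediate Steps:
$\sqrt{M{\left(14 + 2 \right)} - 4042} = \sqrt{\left(14 + 2\right) - 4042} = \sqrt{16 - 4042} = \sqrt{-4026} = i \sqrt{4026}$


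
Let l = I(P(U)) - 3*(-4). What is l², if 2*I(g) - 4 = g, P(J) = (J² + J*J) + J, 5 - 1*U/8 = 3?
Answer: 77284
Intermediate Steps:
U = 16 (U = 40 - 8*3 = 40 - 24 = 16)
P(J) = J + 2*J² (P(J) = (J² + J²) + J = 2*J² + J = J + 2*J²)
I(g) = 2 + g/2
l = 278 (l = (2 + (16*(1 + 2*16))/2) - 3*(-4) = (2 + (16*(1 + 32))/2) + 12 = (2 + (16*33)/2) + 12 = (2 + (½)*528) + 12 = (2 + 264) + 12 = 266 + 12 = 278)
l² = 278² = 77284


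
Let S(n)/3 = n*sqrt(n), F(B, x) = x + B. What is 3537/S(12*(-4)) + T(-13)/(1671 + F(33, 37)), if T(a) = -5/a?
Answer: 5/22633 + 131*I*sqrt(3)/64 ≈ 0.00022092 + 3.5453*I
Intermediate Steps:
F(B, x) = B + x
S(n) = 3*n**(3/2) (S(n) = 3*(n*sqrt(n)) = 3*n**(3/2))
3537/S(12*(-4)) + T(-13)/(1671 + F(33, 37)) = 3537/((3*(12*(-4))**(3/2))) + (-5/(-13))/(1671 + (33 + 37)) = 3537/((3*(-48)**(3/2))) + (-5*(-1/13))/(1671 + 70) = 3537/((3*(-192*I*sqrt(3)))) + (5/13)/1741 = 3537/((-576*I*sqrt(3))) + (5/13)*(1/1741) = 3537*(I*sqrt(3)/1728) + 5/22633 = 131*I*sqrt(3)/64 + 5/22633 = 5/22633 + 131*I*sqrt(3)/64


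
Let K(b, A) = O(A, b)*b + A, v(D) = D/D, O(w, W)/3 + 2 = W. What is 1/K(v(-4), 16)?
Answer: 1/13 ≈ 0.076923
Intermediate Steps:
O(w, W) = -6 + 3*W
v(D) = 1
K(b, A) = A + b*(-6 + 3*b) (K(b, A) = (-6 + 3*b)*b + A = b*(-6 + 3*b) + A = A + b*(-6 + 3*b))
1/K(v(-4), 16) = 1/(16 + 3*1*(-2 + 1)) = 1/(16 + 3*1*(-1)) = 1/(16 - 3) = 1/13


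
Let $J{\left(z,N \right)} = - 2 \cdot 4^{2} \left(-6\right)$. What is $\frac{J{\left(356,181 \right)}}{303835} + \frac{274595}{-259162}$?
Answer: $- \frac{83381812721}{78742486270} \approx -1.0589$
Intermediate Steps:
$J{\left(z,N \right)} = 192$ ($J{\left(z,N \right)} = \left(-2\right) 16 \left(-6\right) = \left(-32\right) \left(-6\right) = 192$)
$\frac{J{\left(356,181 \right)}}{303835} + \frac{274595}{-259162} = \frac{192}{303835} + \frac{274595}{-259162} = 192 \cdot \frac{1}{303835} + 274595 \left(- \frac{1}{259162}\right) = \frac{192}{303835} - \frac{274595}{259162} = - \frac{83381812721}{78742486270}$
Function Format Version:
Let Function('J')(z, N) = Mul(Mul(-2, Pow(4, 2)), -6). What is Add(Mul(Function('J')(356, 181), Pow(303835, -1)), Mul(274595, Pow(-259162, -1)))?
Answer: Rational(-83381812721, 78742486270) ≈ -1.0589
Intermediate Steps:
Function('J')(z, N) = 192 (Function('J')(z, N) = Mul(Mul(-2, 16), -6) = Mul(-32, -6) = 192)
Add(Mul(Function('J')(356, 181), Pow(303835, -1)), Mul(274595, Pow(-259162, -1))) = Add(Mul(192, Pow(303835, -1)), Mul(274595, Pow(-259162, -1))) = Add(Mul(192, Rational(1, 303835)), Mul(274595, Rational(-1, 259162))) = Add(Rational(192, 303835), Rational(-274595, 259162)) = Rational(-83381812721, 78742486270)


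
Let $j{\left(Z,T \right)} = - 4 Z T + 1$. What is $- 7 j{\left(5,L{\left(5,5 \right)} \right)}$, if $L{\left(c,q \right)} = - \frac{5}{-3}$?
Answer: $\frac{679}{3} \approx 226.33$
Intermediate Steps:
$L{\left(c,q \right)} = \frac{5}{3}$ ($L{\left(c,q \right)} = \left(-5\right) \left(- \frac{1}{3}\right) = \frac{5}{3}$)
$j{\left(Z,T \right)} = 1 - 4 T Z$ ($j{\left(Z,T \right)} = - 4 T Z + 1 = 1 - 4 T Z$)
$- 7 j{\left(5,L{\left(5,5 \right)} \right)} = - 7 \left(1 - \frac{20}{3} \cdot 5\right) = - 7 \left(1 - \frac{100}{3}\right) = \left(-7\right) \left(- \frac{97}{3}\right) = \frac{679}{3}$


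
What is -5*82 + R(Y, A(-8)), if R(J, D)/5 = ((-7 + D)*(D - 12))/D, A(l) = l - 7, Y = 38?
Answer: -608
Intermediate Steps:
A(l) = -7 + l
R(J, D) = 5*(-12 + D)*(-7 + D)/D (R(J, D) = 5*(((-7 + D)*(D - 12))/D) = 5*(((-7 + D)*(-12 + D))/D) = 5*(((-12 + D)*(-7 + D))/D) = 5*((-12 + D)*(-7 + D)/D) = 5*(-12 + D)*(-7 + D)/D)
-5*82 + R(Y, A(-8)) = -5*82 + (-95 + 5*(-7 - 8) + 420/(-7 - 8)) = -410 + (-95 + 5*(-15) + 420/(-15)) = -410 + (-95 - 75 + 420*(-1/15)) = -410 + (-95 - 75 - 28) = -410 - 198 = -608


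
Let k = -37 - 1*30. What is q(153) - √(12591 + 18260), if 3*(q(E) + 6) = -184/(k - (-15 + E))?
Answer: -3506/615 - √30851 ≈ -181.35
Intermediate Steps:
k = -67 (k = -37 - 30 = -67)
q(E) = -6 - 184/(3*(-52 - E)) (q(E) = -6 + (-184/(-67 - (-15 + E)))/3 = -6 + (-184/(-67 + (15 - E)))/3 = -6 + (-184/(-52 - E))/3 = -6 - 184/(3*(-52 - E)))
q(153) - √(12591 + 18260) = 2*(-376 - 9*153)/(3*(52 + 153)) - √(12591 + 18260) = (⅔)*(-376 - 1377)/205 - √30851 = (⅔)*(1/205)*(-1753) - √30851 = -3506/615 - √30851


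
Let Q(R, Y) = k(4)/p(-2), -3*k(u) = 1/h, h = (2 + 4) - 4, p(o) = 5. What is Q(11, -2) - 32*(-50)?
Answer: 47999/30 ≈ 1600.0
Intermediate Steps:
h = 2 (h = 6 - 4 = 2)
k(u) = -⅙ (k(u) = -⅓/2 = -⅓*½ = -⅙)
Q(R, Y) = -1/30 (Q(R, Y) = -⅙/5 = -⅙*⅕ = -1/30)
Q(11, -2) - 32*(-50) = -1/30 - 32*(-50) = -1/30 + 1600 = 47999/30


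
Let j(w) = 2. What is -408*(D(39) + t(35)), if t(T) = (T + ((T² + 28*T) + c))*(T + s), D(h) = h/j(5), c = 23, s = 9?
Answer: -40633332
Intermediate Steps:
D(h) = h/2
t(T) = (9 + T)*(23 + T² + 29*T) (t(T) = (T + ((T² + 28*T) + 23))*(T + 9) = (T + (23 + T² + 28*T))*(9 + T) = (23 + T² + 29*T)*(9 + T) = (9 + T)*(23 + T² + 29*T))
-408*(D(39) + t(35)) = -408*((½)*39 + (207 + 35³ + 38*35² + 284*35)) = -408*(39/2 + (207 + 42875 + 38*1225 + 9940)) = -408*(39/2 + (207 + 42875 + 46550 + 9940)) = -408*(39/2 + 99572) = -408*199183/2 = -40633332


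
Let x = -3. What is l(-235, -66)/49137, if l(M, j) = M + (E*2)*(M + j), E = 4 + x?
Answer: -279/16379 ≈ -0.017034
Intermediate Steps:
E = 1 (E = 4 - 3 = 1)
l(M, j) = 2*j + 3*M (l(M, j) = M + (1*2)*(M + j) = M + 2*(M + j) = M + (2*M + 2*j) = 2*j + 3*M)
l(-235, -66)/49137 = (2*(-66) + 3*(-235))/49137 = (-132 - 705)*(1/49137) = -837*1/49137 = -279/16379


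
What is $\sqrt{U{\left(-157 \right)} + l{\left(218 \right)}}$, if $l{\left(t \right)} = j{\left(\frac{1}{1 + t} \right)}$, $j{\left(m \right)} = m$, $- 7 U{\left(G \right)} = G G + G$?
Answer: $\frac{i \sqrt{8222614953}}{1533} \approx 59.151 i$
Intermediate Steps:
$U{\left(G \right)} = - \frac{G}{7} - \frac{G^{2}}{7}$ ($U{\left(G \right)} = - \frac{G G + G}{7} = - \frac{G^{2} + G}{7} = - \frac{G + G^{2}}{7} = - \frac{G}{7} - \frac{G^{2}}{7}$)
$l{\left(t \right)} = \frac{1}{1 + t}$
$\sqrt{U{\left(-157 \right)} + l{\left(218 \right)}} = \sqrt{\left(- \frac{1}{7}\right) \left(-157\right) \left(1 - 157\right) + \frac{1}{1 + 218}} = \sqrt{\left(- \frac{1}{7}\right) \left(-157\right) \left(-156\right) + \frac{1}{219}} = \sqrt{- \frac{24492}{7} + \frac{1}{219}} = \sqrt{- \frac{5363741}{1533}} = \frac{i \sqrt{8222614953}}{1533}$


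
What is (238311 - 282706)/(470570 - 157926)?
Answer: -44395/312644 ≈ -0.14200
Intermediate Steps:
(238311 - 282706)/(470570 - 157926) = -44395/312644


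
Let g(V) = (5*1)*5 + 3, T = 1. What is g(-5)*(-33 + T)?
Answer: -896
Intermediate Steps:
g(V) = 28 (g(V) = 5*5 + 3 = 25 + 3 = 28)
g(-5)*(-33 + T) = 28*(-33 + 1) = 28*(-32) = -896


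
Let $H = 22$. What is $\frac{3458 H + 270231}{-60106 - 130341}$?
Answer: $- \frac{346307}{190447} \approx -1.8184$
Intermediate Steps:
$\frac{3458 H + 270231}{-60106 - 130341} = \frac{3458 \cdot 22 + 270231}{-60106 - 130341} = \frac{76076 + 270231}{-190447} = 346307 \left(- \frac{1}{190447}\right) = - \frac{346307}{190447}$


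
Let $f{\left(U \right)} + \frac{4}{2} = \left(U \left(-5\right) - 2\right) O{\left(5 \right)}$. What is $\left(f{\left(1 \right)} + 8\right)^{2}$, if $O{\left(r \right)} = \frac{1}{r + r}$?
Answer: $\frac{2809}{100} \approx 28.09$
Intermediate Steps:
$O{\left(r \right)} = \frac{1}{2 r}$
$f{\left(U \right)} = - \frac{11}{5} - \frac{U}{2}$ ($f{\left(U \right)} = -2 + \left(U \left(-5\right) - 2\right) \frac{1}{2 \cdot 5} = -2 + \left(- 5 U - 2\right) \frac{1}{2} \cdot \frac{1}{5} = -2 + \left(-2 - 5 U\right) \frac{1}{10} = -2 - \left(\frac{1}{5} + \frac{U}{2}\right) = - \frac{11}{5} - \frac{U}{2}$)
$\left(f{\left(1 \right)} + 8\right)^{2} = \left(\left(- \frac{11}{5} - \frac{1}{2}\right) + 8\right)^{2} = \left(- \frac{27}{10} + 8\right)^{2} = \left(\frac{53}{10}\right)^{2} = \frac{2809}{100}$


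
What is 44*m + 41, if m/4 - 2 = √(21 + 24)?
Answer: 393 + 528*√5 ≈ 1573.6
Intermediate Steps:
m = 8 + 12*√5 (m = 8 + 4*√(21 + 24) = 8 + 4*√45 = 8 + 4*(3*√5) = 8 + 12*√5 ≈ 34.833)
44*m + 41 = 44*(8 + 12*√5) + 41 = (352 + 528*√5) + 41 = 393 + 528*√5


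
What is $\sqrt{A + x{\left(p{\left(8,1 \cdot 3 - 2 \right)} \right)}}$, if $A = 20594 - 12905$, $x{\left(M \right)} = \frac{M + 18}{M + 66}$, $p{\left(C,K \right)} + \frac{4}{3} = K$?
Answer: $\frac{7 \sqrt{6090058}}{197} \approx 87.688$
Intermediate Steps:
$p{\left(C,K \right)} = - \frac{4}{3} + K$
$x{\left(M \right)} = \frac{18 + M}{66 + M}$
$A = 7689$ ($A = 20594 - 12905 = 7689$)
$\sqrt{A + x{\left(p{\left(8,1 \cdot 3 - 2 \right)} \right)}} = \sqrt{7689 + \frac{18 + \left(- \frac{4}{3} + \left(1 \cdot 3 - 2\right)\right)}{66 + \left(- \frac{4}{3} + \left(1 \cdot 3 - 2\right)\right)}} = \sqrt{7689 + \frac{18 + \left(- \frac{4}{3} + \left(3 - 2\right)\right)}{66 + \left(- \frac{4}{3} + \left(3 - 2\right)\right)}} = \sqrt{7689 + \frac{18 + \left(- \frac{4}{3} + 1\right)}{66 + \left(- \frac{4}{3} + 1\right)}} = \sqrt{7689 + \frac{18 - \frac{1}{3}}{66 - \frac{1}{3}}} = \sqrt{7689 + \frac{1}{\frac{197}{3}} \cdot \frac{53}{3}} = \sqrt{7689 + \frac{3}{197} \cdot \frac{53}{3}} = \sqrt{7689 + \frac{53}{197}} = \sqrt{\frac{1514786}{197}} = \frac{7 \sqrt{6090058}}{197}$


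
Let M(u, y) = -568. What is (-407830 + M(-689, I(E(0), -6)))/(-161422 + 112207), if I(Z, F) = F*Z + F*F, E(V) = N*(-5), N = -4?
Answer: 408398/49215 ≈ 8.2982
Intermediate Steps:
E(V) = 20 (E(V) = -4*(-5) = 20)
I(Z, F) = F**2 + F*Z (I(Z, F) = F*Z + F**2 = F**2 + F*Z)
(-407830 + M(-689, I(E(0), -6)))/(-161422 + 112207) = (-407830 - 568)/(-161422 + 112207) = -408398/(-49215) = -408398*(-1/49215) = 408398/49215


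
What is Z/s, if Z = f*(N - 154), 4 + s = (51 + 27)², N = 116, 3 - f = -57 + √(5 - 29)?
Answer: -3/8 + I*√6/80 ≈ -0.375 + 0.030619*I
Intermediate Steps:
f = 60 - 2*I*√6 (f = 3 - (-57 + √(5 - 29)) = 3 - (-57 + √(-24)) = 3 - (-57 + 2*I*√6) = 3 + (57 - 2*I*√6) = 60 - 2*I*√6 ≈ 60.0 - 4.899*I)
s = 6080 (s = -4 + (51 + 27)² = -4 + 78² = -4 + 6084 = 6080)
Z = -2280 + 76*I*√6 (Z = (60 - 2*I*√6)*(116 - 154) = (60 - 2*I*√6)*(-38) = -2280 + 76*I*√6 ≈ -2280.0 + 186.16*I)
Z/s = (-2280 + 76*I*√6)/6080 = (-2280 + 76*I*√6)*(1/6080) = -3/8 + I*√6/80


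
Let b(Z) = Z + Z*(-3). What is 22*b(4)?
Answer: -176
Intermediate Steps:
b(Z) = -2*Z (b(Z) = Z - 3*Z = -2*Z)
22*b(4) = 22*(-2*4) = 22*(-8) = -176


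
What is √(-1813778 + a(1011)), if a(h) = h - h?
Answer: I*√1813778 ≈ 1346.8*I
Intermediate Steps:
a(h) = 0
√(-1813778 + a(1011)) = √(-1813778 + 0) = √(-1813778) = I*√1813778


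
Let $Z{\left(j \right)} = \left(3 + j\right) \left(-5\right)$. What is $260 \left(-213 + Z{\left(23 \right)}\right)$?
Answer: $-89180$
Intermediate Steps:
$Z{\left(j \right)} = -15 - 5 j$
$260 \left(-213 + Z{\left(23 \right)}\right) = 260 \left(-213 - 130\right) = 260 \left(-343\right) = -89180$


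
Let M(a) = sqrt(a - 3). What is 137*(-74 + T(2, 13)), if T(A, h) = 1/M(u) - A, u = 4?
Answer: -10275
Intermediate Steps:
M(a) = sqrt(-3 + a)
T(A, h) = 1 - A (T(A, h) = 1/(sqrt(-3 + 4)) - A = 1/(sqrt(1)) - A = 1/1 - A = 1 - A)
137*(-74 + T(2, 13)) = 137*(-74 + (1 - 1*2)) = 137*(-74 + (1 - 2)) = 137*(-74 - 1) = 137*(-75) = -10275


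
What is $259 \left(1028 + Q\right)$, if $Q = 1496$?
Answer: $653716$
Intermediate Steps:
$259 \left(1028 + Q\right) = 259 \left(1028 + 1496\right) = 259 \cdot 2524 = 653716$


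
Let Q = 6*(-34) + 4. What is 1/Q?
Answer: -1/200 ≈ -0.0050000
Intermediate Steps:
Q = -200 (Q = -204 + 4 = -200)
1/Q = 1/(-200) = -1/200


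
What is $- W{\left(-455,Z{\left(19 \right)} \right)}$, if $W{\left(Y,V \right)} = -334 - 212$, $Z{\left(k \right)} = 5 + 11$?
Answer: $546$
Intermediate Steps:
$Z{\left(k \right)} = 16$
$W{\left(Y,V \right)} = -546$
$- W{\left(-455,Z{\left(19 \right)} \right)} = \left(-1\right) \left(-546\right) = 546$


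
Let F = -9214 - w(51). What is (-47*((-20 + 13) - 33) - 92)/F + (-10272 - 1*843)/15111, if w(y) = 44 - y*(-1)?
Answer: -4832889/5209937 ≈ -0.92763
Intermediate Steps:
w(y) = 44 + y (w(y) = 44 - (-1)*y = 44 + y)
F = -9309 (F = -9214 - (44 + 51) = -9214 - 1*95 = -9214 - 95 = -9309)
(-47*((-20 + 13) - 33) - 92)/F + (-10272 - 1*843)/15111 = (-47*((-20 + 13) - 33) - 92)/(-9309) + (-10272 - 1*843)/15111 = (-47*(-7 - 33) - 92)*(-1/9309) + (-10272 - 843)*(1/15111) = (-47*(-40) - 92)*(-1/9309) - 11115*1/15111 = (1880 - 92)*(-1/9309) - 1235/1679 = 1788*(-1/9309) - 1235/1679 = -596/3103 - 1235/1679 = -4832889/5209937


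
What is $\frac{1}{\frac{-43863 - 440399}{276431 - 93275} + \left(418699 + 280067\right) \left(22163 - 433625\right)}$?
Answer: $- \frac{91578}{26330108735519707} \approx -3.4781 \cdot 10^{-12}$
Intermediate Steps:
$\frac{1}{\frac{-43863 - 440399}{276431 - 93275} + \left(418699 + 280067\right) \left(22163 - 433625\right)} = \frac{1}{- \frac{484262}{183156} + 698766 \left(-411462\right)} = \frac{1}{\left(-484262\right) \frac{1}{183156} - 287515655892} = \frac{1}{- \frac{242131}{91578} - 287515655892} = \frac{1}{- \frac{26330108735519707}{91578}} = - \frac{91578}{26330108735519707}$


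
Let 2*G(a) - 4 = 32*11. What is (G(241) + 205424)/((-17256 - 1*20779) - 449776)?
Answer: -205602/487811 ≈ -0.42148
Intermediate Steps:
G(a) = 178 (G(a) = 2 + (32*11)/2 = 2 + (½)*352 = 2 + 176 = 178)
(G(241) + 205424)/((-17256 - 1*20779) - 449776) = (178 + 205424)/((-17256 - 1*20779) - 449776) = 205602/((-17256 - 20779) - 449776) = 205602/(-38035 - 449776) = 205602/(-487811) = 205602*(-1/487811) = -205602/487811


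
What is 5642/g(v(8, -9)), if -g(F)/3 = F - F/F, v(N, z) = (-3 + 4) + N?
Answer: -2821/12 ≈ -235.08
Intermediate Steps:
v(N, z) = 1 + N
g(F) = 3 - 3*F (g(F) = -3*(F - F/F) = -3*(F - 1*1) = -3*(F - 1) = -3*(-1 + F) = 3 - 3*F)
5642/g(v(8, -9)) = 5642/(3 - 3*(1 + 8)) = 5642/(3 - 3*9) = 5642/(3 - 27) = 5642/(-24) = 5642*(-1/24) = -2821/12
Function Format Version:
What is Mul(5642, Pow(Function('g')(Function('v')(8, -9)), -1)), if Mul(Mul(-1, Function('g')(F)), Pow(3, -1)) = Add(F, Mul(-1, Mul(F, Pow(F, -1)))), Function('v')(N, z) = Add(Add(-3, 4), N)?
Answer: Rational(-2821, 12) ≈ -235.08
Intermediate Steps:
Function('v')(N, z) = Add(1, N)
Function('g')(F) = Add(3, Mul(-3, F)) (Function('g')(F) = Mul(-3, Add(F, Mul(-1, Mul(F, Pow(F, -1))))) = Mul(-3, Add(F, Mul(-1, 1))) = Mul(-3, Add(F, -1)) = Mul(-3, Add(-1, F)) = Add(3, Mul(-3, F)))
Mul(5642, Pow(Function('g')(Function('v')(8, -9)), -1)) = Mul(5642, Pow(Add(3, Mul(-3, Add(1, 8))), -1)) = Mul(5642, Pow(Add(3, Mul(-3, 9)), -1)) = Mul(5642, Pow(Add(3, -27), -1)) = Mul(5642, Pow(-24, -1)) = Mul(5642, Rational(-1, 24)) = Rational(-2821, 12)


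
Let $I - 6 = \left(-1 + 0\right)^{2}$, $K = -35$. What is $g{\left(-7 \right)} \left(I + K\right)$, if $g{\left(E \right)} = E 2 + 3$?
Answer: $308$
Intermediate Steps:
$g{\left(E \right)} = 3 + 2 E$ ($g{\left(E \right)} = 2 E + 3 = 3 + 2 E$)
$I = 7$ ($I = 6 + \left(-1 + 0\right)^{2} = 6 + \left(-1\right)^{2} = 6 + 1 = 7$)
$g{\left(-7 \right)} \left(I + K\right) = \left(3 + 2 \left(-7\right)\right) \left(7 - 35\right) = \left(3 - 14\right) \left(-28\right) = \left(-11\right) \left(-28\right) = 308$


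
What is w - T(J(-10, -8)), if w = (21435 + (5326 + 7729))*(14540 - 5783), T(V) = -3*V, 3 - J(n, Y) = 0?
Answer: 302028939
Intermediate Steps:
J(n, Y) = 3 (J(n, Y) = 3 - 1*0 = 3 + 0 = 3)
w = 302028930 (w = (21435 + 13055)*8757 = 34490*8757 = 302028930)
w - T(J(-10, -8)) = 302028930 - (-3)*3 = 302028930 - 1*(-9) = 302028930 + 9 = 302028939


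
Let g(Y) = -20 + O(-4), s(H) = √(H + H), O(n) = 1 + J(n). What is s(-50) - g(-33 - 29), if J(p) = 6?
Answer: 13 + 10*I ≈ 13.0 + 10.0*I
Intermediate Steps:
O(n) = 7 (O(n) = 1 + 6 = 7)
s(H) = √2*√H (s(H) = √(2*H) = √2*√H)
g(Y) = -13 (g(Y) = -20 + 7 = -13)
s(-50) - g(-33 - 29) = √2*√(-50) - 1*(-13) = √2*(5*I*√2) + 13 = 10*I + 13 = 13 + 10*I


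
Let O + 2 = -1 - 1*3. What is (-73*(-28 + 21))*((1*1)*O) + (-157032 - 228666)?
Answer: -388764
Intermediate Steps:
O = -6 (O = -2 + (-1 - 1*3) = -2 + (-1 - 3) = -2 - 4 = -6)
(-73*(-28 + 21))*((1*1)*O) + (-157032 - 228666) = (-73*(-28 + 21))*((1*1)*(-6)) + (-157032 - 228666) = (-73*(-7))*(1*(-6)) - 385698 = 511*(-6) - 385698 = -3066 - 385698 = -388764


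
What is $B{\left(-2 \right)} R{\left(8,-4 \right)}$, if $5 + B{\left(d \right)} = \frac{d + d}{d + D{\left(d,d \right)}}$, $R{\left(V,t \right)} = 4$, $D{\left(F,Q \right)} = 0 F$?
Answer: $-12$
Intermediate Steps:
$D{\left(F,Q \right)} = 0$
$B{\left(d \right)} = -3$ ($B{\left(d \right)} = -5 + \frac{d + d}{d + 0} = -5 + \frac{2 d}{d} = -5 + 2 = -3$)
$B{\left(-2 \right)} R{\left(8,-4 \right)} = \left(-3\right) 4 = -12$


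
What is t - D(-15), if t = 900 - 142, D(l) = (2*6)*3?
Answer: 722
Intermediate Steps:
D(l) = 36 (D(l) = 12*3 = 36)
t = 758
t - D(-15) = 758 - 1*36 = 758 - 36 = 722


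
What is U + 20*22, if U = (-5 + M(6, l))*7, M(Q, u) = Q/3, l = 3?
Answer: 419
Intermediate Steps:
M(Q, u) = Q/3 (M(Q, u) = Q*(1/3) = Q/3)
U = -21 (U = (-5 + (1/3)*6)*7 = (-5 + 2)*7 = -3*7 = -21)
U + 20*22 = -21 + 20*22 = -21 + 440 = 419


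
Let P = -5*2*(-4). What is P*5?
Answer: 200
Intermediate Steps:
P = 40 (P = -10*(-4) = 40)
P*5 = 40*5 = 200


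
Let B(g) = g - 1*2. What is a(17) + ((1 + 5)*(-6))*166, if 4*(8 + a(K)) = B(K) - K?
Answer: -11969/2 ≈ -5984.5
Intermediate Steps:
B(g) = -2 + g (B(g) = g - 2 = -2 + g)
a(K) = -17/2 (a(K) = -8 + ((-2 + K) - K)/4 = -8 + (¼)*(-2) = -8 - ½ = -17/2)
a(17) + ((1 + 5)*(-6))*166 = -17/2 + ((1 + 5)*(-6))*166 = -17/2 + (6*(-6))*166 = -17/2 - 36*166 = -17/2 - 5976 = -11969/2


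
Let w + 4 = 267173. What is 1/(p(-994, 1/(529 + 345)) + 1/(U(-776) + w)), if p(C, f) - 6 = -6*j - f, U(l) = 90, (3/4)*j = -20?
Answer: 233584366/38774738371 ≈ 0.0060241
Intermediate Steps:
j = -80/3 (j = (4/3)*(-20) = -80/3 ≈ -26.667)
w = 267169 (w = -4 + 267173 = 267169)
p(C, f) = 166 - f (p(C, f) = 6 + (-6*(-80/3) - f) = 6 + (160 - f) = 166 - f)
1/(p(-994, 1/(529 + 345)) + 1/(U(-776) + w)) = 1/((166 - 1/(529 + 345)) + 1/(90 + 267169)) = 1/((166 - 1/874) + 1/267259) = 1/(145083/874 + 1/267259) = 1/(38774738371/233584366) = 233584366/38774738371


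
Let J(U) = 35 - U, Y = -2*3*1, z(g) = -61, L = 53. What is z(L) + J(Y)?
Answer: -20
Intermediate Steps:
Y = -6 (Y = -6*1 = -6)
z(L) + J(Y) = -61 + (35 - 1*(-6)) = -61 + (35 + 6) = -61 + 41 = -20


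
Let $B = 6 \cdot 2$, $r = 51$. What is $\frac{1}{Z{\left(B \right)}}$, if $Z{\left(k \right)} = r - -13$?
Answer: $\frac{1}{64} \approx 0.015625$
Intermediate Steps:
$B = 12$
$Z{\left(k \right)} = 64$ ($Z{\left(k \right)} = 51 - -13 = 51 + 13 = 64$)
$\frac{1}{Z{\left(B \right)}} = \frac{1}{64}$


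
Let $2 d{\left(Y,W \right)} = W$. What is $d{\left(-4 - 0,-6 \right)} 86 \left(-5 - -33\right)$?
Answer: $-7224$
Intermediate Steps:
$d{\left(Y,W \right)} = \frac{W}{2}$
$d{\left(-4 - 0,-6 \right)} 86 \left(-5 - -33\right) = \frac{1}{2} \left(-6\right) 86 \left(-5 - -33\right) = \left(-3\right) 86 \left(-5 + 33\right) = \left(-258\right) 28 = -7224$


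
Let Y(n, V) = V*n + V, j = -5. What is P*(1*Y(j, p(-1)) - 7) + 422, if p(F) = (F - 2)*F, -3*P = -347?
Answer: -5327/3 ≈ -1775.7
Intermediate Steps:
P = 347/3 (P = -⅓*(-347) = 347/3 ≈ 115.67)
p(F) = F*(-2 + F) (p(F) = (-2 + F)*F = F*(-2 + F))
Y(n, V) = V + V*n
P*(1*Y(j, p(-1)) - 7) + 422 = 347*(1*((-(-2 - 1))*(1 - 5)) - 7)/3 + 422 = 347*(1*(-1*(-3)*(-4)) - 7)/3 + 422 = 347*(1*(3*(-4)) - 7)/3 + 422 = 347*(1*(-12) - 7)/3 + 422 = 347*(-12 - 7)/3 + 422 = (347/3)*(-19) + 422 = -6593/3 + 422 = -5327/3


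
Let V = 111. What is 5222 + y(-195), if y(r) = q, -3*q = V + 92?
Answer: 15463/3 ≈ 5154.3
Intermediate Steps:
q = -203/3 (q = -(111 + 92)/3 = -1/3*203 = -203/3 ≈ -67.667)
y(r) = -203/3
5222 + y(-195) = 5222 - 203/3 = 15463/3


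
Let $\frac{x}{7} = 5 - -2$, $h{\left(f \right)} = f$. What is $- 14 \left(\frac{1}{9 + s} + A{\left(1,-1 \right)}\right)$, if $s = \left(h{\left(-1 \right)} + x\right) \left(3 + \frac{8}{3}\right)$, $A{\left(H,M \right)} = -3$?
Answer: $\frac{11788}{281} \approx 41.95$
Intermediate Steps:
$x = 49$ ($x = 7 \left(5 - -2\right) = 7 \left(5 + 2\right) = 7 \cdot 7 = 49$)
$s = 272$ ($s = \left(-1 + 49\right) \left(3 + \frac{8}{3}\right) = 48 \left(3 + 8 \cdot \frac{1}{3}\right) = 48 \left(3 + \frac{8}{3}\right) = 48 \cdot \frac{17}{3} = 272$)
$- 14 \left(\frac{1}{9 + s} + A{\left(1,-1 \right)}\right) = - 14 \left(\frac{1}{9 + 272} - 3\right) = - 14 \left(\frac{1}{281} - 3\right) = \left(-14\right) \left(- \frac{842}{281}\right) = \frac{11788}{281}$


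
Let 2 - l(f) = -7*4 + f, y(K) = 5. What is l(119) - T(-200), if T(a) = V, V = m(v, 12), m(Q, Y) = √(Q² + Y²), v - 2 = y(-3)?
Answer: -89 - √193 ≈ -102.89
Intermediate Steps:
l(f) = 30 - f (l(f) = 2 - (-7*4 + f) = 2 - (-28 + f) = 2 + (28 - f) = 30 - f)
v = 7 (v = 2 + 5 = 7)
V = √193 (V = √(7² + 12²) = √(49 + 144) = √193 ≈ 13.892)
T(a) = √193
l(119) - T(-200) = (30 - 1*119) - √193 = (30 - 119) - √193 = -89 - √193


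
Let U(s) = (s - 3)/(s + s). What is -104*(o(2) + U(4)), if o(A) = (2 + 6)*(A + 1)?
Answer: -2509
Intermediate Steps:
U(s) = (-3 + s)/(2*s) (U(s) = (-3 + s)/((2*s)) = (-3 + s)*(1/(2*s)) = (-3 + s)/(2*s))
o(A) = 8 + 8*A (o(A) = 8*(1 + A) = 8 + 8*A)
-104*(o(2) + U(4)) = -104*((8 + 8*2) + (1/2)*(-3 + 4)/4) = -104*((8 + 16) + (1/2)*(1/4)*1) = -104*(24 + 1/8) = -104*193/8 = -2509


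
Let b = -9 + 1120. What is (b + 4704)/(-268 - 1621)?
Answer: -5815/1889 ≈ -3.0783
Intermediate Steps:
b = 1111
(b + 4704)/(-268 - 1621) = (1111 + 4704)/(-268 - 1621) = 5815/(-1889) = 5815*(-1/1889) = -5815/1889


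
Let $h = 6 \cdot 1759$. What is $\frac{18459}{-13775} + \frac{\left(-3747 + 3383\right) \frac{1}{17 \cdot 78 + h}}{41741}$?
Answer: $- \frac{65382219913}{48791353050} \approx -1.34$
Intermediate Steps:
$h = 10554$
$\frac{18459}{-13775} + \frac{\left(-3747 + 3383\right) \frac{1}{17 \cdot 78 + h}}{41741} = \frac{18459}{-13775} + \frac{\left(-3747 + 3383\right) \frac{1}{17 \cdot 78 + 10554}}{41741} = 18459 \left(- \frac{1}{13775}\right) + - \frac{364}{1326 + 10554} \cdot \frac{1}{41741} = - \frac{18459}{13775} + - \frac{364}{11880} \cdot \frac{1}{41741} = - \frac{18459}{13775} + \left(-364\right) \frac{1}{11880} \cdot \frac{1}{41741} = - \frac{18459}{13775} - \frac{13}{17710110} = - \frac{65382219913}{48791353050}$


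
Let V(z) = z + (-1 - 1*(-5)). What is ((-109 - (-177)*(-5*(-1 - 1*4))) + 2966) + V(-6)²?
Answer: 7286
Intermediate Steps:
V(z) = 4 + z (V(z) = z + (-1 + 5) = z + 4 = 4 + z)
((-109 - (-177)*(-5*(-1 - 1*4))) + 2966) + V(-6)² = ((-109 - (-177)*(-5*(-1 - 1*4))) + 2966) + (4 - 6)² = ((-109 - (-177)*(-5*(-1 - 4))) + 2966) + (-2)² = ((-109 - (-177)*(-5*(-5))) + 2966) + 4 = ((-109 - (-177)*25) + 2966) + 4 = ((-109 - 1*(-4425)) + 2966) + 4 = ((-109 + 4425) + 2966) + 4 = (4316 + 2966) + 4 = 7282 + 4 = 7286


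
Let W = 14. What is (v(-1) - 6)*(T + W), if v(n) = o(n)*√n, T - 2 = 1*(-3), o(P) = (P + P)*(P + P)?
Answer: -78 + 52*I ≈ -78.0 + 52.0*I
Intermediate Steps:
o(P) = 4*P² (o(P) = (2*P)*(2*P) = 4*P²)
T = -1 (T = 2 + 1*(-3) = 2 - 3 = -1)
v(n) = 4*n^(5/2) (v(n) = (4*n²)*√n = 4*n^(5/2))
(v(-1) - 6)*(T + W) = (4*(-1)^(5/2) - 6)*(-1 + 14) = (4*I - 6)*13 = (-6 + 4*I)*13 = -78 + 52*I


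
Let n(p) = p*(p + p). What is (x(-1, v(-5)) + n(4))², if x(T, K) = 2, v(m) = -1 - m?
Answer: 1156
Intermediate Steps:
n(p) = 2*p² (n(p) = p*(2*p) = 2*p²)
(x(-1, v(-5)) + n(4))² = (2 + 2*4²)² = (2 + 2*16)² = (2 + 32)² = 34² = 1156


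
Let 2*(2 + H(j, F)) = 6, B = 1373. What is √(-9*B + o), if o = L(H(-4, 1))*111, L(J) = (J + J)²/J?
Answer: 19*I*√33 ≈ 109.15*I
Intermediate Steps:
H(j, F) = 1 (H(j, F) = -2 + (½)*6 = -2 + 3 = 1)
L(J) = 4*J (L(J) = (2*J)²/J = (4*J²)/J = 4*J)
o = 444 (o = (4*1)*111 = 4*111 = 444)
√(-9*B + o) = √(-9*1373 + 444) = √(-12357 + 444) = √(-11913) = 19*I*√33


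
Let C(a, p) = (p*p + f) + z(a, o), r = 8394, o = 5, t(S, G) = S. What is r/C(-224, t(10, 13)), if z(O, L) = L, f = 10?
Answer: 8394/115 ≈ 72.991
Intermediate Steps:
C(a, p) = 15 + p² (C(a, p) = (p*p + 10) + 5 = (p² + 10) + 5 = (10 + p²) + 5 = 15 + p²)
r/C(-224, t(10, 13)) = 8394/(15 + 10²) = 8394/(15 + 100) = 8394/115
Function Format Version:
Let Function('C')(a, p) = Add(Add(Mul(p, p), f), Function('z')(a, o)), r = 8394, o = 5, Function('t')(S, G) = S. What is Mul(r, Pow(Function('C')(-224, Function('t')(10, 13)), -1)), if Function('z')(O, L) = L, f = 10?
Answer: Rational(8394, 115) ≈ 72.991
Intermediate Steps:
Function('C')(a, p) = Add(15, Pow(p, 2)) (Function('C')(a, p) = Add(Add(Mul(p, p), 10), 5) = Add(Add(Pow(p, 2), 10), 5) = Add(Add(10, Pow(p, 2)), 5) = Add(15, Pow(p, 2)))
Mul(r, Pow(Function('C')(-224, Function('t')(10, 13)), -1)) = Mul(8394, Pow(Add(15, Pow(10, 2)), -1)) = Mul(8394, Pow(Add(15, 100), -1)) = Mul(8394, Pow(115, -1)) = Mul(8394, Rational(1, 115)) = Rational(8394, 115)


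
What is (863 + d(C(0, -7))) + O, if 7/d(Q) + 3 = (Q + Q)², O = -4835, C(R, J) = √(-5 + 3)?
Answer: -43699/11 ≈ -3972.6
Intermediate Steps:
C(R, J) = I*√2 (C(R, J) = √(-2) = I*√2)
d(Q) = 7/(-3 + 4*Q²) (d(Q) = 7/(-3 + (Q + Q)²) = 7/(-3 + (2*Q)²) = 7/(-3 + 4*Q²))
(863 + d(C(0, -7))) + O = (863 + 7/(-3 + 4*(I*√2)²)) - 4835 = (863 + 7/(-3 + 4*(-2))) - 4835 = (863 + 7/(-3 - 8)) - 4835 = (863 + 7/(-11)) - 4835 = (863 + 7*(-1/11)) - 4835 = (863 - 7/11) - 4835 = 9486/11 - 4835 = -43699/11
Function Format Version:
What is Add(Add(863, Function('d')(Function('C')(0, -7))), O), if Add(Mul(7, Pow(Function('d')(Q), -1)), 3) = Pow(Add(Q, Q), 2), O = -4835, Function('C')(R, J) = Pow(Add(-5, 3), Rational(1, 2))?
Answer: Rational(-43699, 11) ≈ -3972.6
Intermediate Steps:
Function('C')(R, J) = Mul(I, Pow(2, Rational(1, 2))) (Function('C')(R, J) = Pow(-2, Rational(1, 2)) = Mul(I, Pow(2, Rational(1, 2))))
Function('d')(Q) = Mul(7, Pow(Add(-3, Mul(4, Pow(Q, 2))), -1)) (Function('d')(Q) = Mul(7, Pow(Add(-3, Pow(Add(Q, Q), 2)), -1)) = Mul(7, Pow(Add(-3, Pow(Mul(2, Q), 2)), -1)) = Mul(7, Pow(Add(-3, Mul(4, Pow(Q, 2))), -1)))
Add(Add(863, Function('d')(Function('C')(0, -7))), O) = Add(Add(863, Mul(7, Pow(Add(-3, Mul(4, Pow(Mul(I, Pow(2, Rational(1, 2))), 2))), -1))), -4835) = Add(Add(863, Mul(7, Pow(Add(-3, Mul(4, -2)), -1))), -4835) = Add(Add(863, Mul(7, Pow(Add(-3, -8), -1))), -4835) = Add(Add(863, Mul(7, Pow(-11, -1))), -4835) = Add(Add(863, Mul(7, Rational(-1, 11))), -4835) = Add(Add(863, Rational(-7, 11)), -4835) = Add(Rational(9486, 11), -4835) = Rational(-43699, 11)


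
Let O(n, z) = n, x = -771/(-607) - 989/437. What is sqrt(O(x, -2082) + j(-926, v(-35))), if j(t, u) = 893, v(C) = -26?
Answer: sqrt(118645933561)/11533 ≈ 29.866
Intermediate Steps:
x = -11452/11533 (x = -771*(-1/607) - 989*1/437 = 771/607 - 43/19 = -11452/11533 ≈ -0.99298)
sqrt(O(x, -2082) + j(-926, v(-35))) = sqrt(-11452/11533 + 893) = sqrt(10287517/11533) = sqrt(118645933561)/11533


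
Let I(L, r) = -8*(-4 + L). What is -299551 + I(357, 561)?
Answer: -302375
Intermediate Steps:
I(L, r) = 32 - 8*L
-299551 + I(357, 561) = -299551 + (32 - 8*357) = -299551 + (32 - 2856) = -299551 - 2824 = -302375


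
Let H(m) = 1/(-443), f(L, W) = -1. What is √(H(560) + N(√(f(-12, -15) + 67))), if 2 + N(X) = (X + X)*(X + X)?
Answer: √51416795/443 ≈ 16.186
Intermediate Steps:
N(X) = -2 + 4*X² (N(X) = -2 + (X + X)*(X + X) = -2 + (2*X)*(2*X) = -2 + 4*X²)
H(m) = -1/443
√(H(560) + N(√(f(-12, -15) + 67))) = √(-1/443 + (-2 + 4*(√(-1 + 67))²)) = √(-1/443 + (-2 + 4*(√66)²)) = √(-1/443 + (-2 + 4*66)) = √(-1/443 + (-2 + 264)) = √(-1/443 + 262) = √(116065/443) = √51416795/443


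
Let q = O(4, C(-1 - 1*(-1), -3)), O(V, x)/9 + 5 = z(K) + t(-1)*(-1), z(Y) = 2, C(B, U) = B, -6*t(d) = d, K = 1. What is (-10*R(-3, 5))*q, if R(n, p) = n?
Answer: -855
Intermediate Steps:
t(d) = -d/6
O(V, x) = -57/2 (O(V, x) = -45 + 9*(2 - 1/6*(-1)*(-1)) = -45 + 9*(2 + (1/6)*(-1)) = -45 + 9*(2 - 1/6) = -45 + 9*(11/6) = -45 + 33/2 = -57/2)
q = -57/2 ≈ -28.500
(-10*R(-3, 5))*q = -10*(-3)*(-57/2) = 30*(-57/2) = -855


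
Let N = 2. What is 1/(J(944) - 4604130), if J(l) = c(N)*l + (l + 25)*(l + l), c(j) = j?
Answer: -1/2772770 ≈ -3.6065e-7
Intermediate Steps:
J(l) = 2*l + 2*l*(25 + l) (J(l) = 2*l + (l + 25)*(l + l) = 2*l + (25 + l)*(2*l) = 2*l + 2*l*(25 + l))
1/(J(944) - 4604130) = 1/(2*944*(26 + 944) - 4604130) = 1/(2*944*970 - 4604130) = 1/(1831360 - 4604130) = 1/(-2772770) = -1/2772770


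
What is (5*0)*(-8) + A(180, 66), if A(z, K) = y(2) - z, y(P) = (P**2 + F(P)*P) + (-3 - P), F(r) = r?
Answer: -177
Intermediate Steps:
y(P) = -3 - P + 2*P**2 (y(P) = (P**2 + P*P) + (-3 - P) = (P**2 + P**2) + (-3 - P) = 2*P**2 + (-3 - P) = -3 - P + 2*P**2)
A(z, K) = 3 - z (A(z, K) = (-3 - 1*2 + 2*2**2) - z = (-3 - 2 + 2*4) - z = (-3 - 2 + 8) - z = 3 - z)
(5*0)*(-8) + A(180, 66) = (5*0)*(-8) + (3 - 1*180) = 0*(-8) + (3 - 180) = 0 - 177 = -177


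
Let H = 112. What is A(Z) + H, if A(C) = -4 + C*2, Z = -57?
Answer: -6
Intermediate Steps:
A(C) = -4 + 2*C
A(Z) + H = (-4 + 2*(-57)) + 112 = (-4 - 114) + 112 = -118 + 112 = -6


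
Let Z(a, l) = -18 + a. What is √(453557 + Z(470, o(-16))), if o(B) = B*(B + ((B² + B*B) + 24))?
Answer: √454009 ≈ 673.80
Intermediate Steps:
o(B) = B*(24 + B + 2*B²) (o(B) = B*(B + ((B² + B²) + 24)) = B*(B + (2*B² + 24)) = B*(B + (24 + 2*B²)) = B*(24 + B + 2*B²))
√(453557 + Z(470, o(-16))) = √(453557 + (-18 + 470)) = √(453557 + 452) = √454009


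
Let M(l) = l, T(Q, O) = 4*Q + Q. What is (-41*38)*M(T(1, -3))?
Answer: -7790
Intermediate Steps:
T(Q, O) = 5*Q
(-41*38)*M(T(1, -3)) = (-41*38)*(5*1) = -1558*5 = -7790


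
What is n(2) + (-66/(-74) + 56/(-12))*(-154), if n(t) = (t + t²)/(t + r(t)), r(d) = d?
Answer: 129385/222 ≈ 582.82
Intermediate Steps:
n(t) = (t + t²)/(2*t) (n(t) = (t + t²)/(t + t) = (t + t²)/((2*t)) = (t + t²)*(1/(2*t)) = (t + t²)/(2*t))
n(2) + (-66/(-74) + 56/(-12))*(-154) = (½ + (½)*2) + (-66/(-74) + 56/(-12))*(-154) = (½ + 1) + (-66*(-1/74) + 56*(-1/12))*(-154) = 3/2 + (33/37 - 14/3)*(-154) = 3/2 - 419/111*(-154) = 3/2 + 64526/111 = 129385/222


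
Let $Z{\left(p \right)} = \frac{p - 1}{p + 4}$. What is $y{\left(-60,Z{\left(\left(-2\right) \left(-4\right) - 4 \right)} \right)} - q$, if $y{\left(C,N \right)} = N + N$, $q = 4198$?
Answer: $- \frac{16789}{4} \approx -4197.3$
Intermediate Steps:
$Z{\left(p \right)} = \frac{-1 + p}{4 + p}$
$y{\left(C,N \right)} = 2 N$
$y{\left(-60,Z{\left(\left(-2\right) \left(-4\right) - 4 \right)} \right)} - q = 2 \frac{-1 - -4}{4 - -4} - 4198 = 2 \frac{-1 + \left(8 - 4\right)}{4 + \left(8 - 4\right)} - 4198 = 2 \frac{-1 + 4}{4 + 4} - 4198 = 2 \cdot \frac{1}{8} \cdot 3 - 4198 = 2 \cdot \frac{3}{8} - 4198 = \frac{3}{4} - 4198 = - \frac{16789}{4}$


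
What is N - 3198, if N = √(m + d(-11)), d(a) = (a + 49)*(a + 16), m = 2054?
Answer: -3198 + 2*√561 ≈ -3150.6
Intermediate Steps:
d(a) = (16 + a)*(49 + a) (d(a) = (49 + a)*(16 + a) = (16 + a)*(49 + a))
N = 2*√561 (N = √(2054 + (784 + (-11)² + 65*(-11))) = √(2054 + (784 + 121 - 715)) = √(2054 + 190) = √2244 = 2*√561 ≈ 47.371)
N - 3198 = 2*√561 - 3198 = -3198 + 2*√561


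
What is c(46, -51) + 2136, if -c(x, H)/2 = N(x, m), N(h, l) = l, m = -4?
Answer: 2144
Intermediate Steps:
c(x, H) = 8 (c(x, H) = -2*(-4) = 8)
c(46, -51) + 2136 = 8 + 2136 = 2144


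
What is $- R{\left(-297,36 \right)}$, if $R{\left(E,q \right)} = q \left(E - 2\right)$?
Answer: $10764$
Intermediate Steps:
$R{\left(E,q \right)} = q \left(-2 + E\right)$
$- R{\left(-297,36 \right)} = - 36 \left(-2 - 297\right) = - 36 \left(-299\right) = \left(-1\right) \left(-10764\right) = 10764$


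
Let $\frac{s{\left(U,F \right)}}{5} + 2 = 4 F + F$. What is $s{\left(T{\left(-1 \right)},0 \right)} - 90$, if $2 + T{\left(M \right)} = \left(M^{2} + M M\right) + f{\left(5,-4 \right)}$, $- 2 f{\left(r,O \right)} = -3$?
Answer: $-100$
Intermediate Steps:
$f{\left(r,O \right)} = \frac{3}{2}$ ($f{\left(r,O \right)} = \left(- \frac{1}{2}\right) \left(-3\right) = \frac{3}{2}$)
$T{\left(M \right)} = - \frac{1}{2} + 2 M^{2}$ ($T{\left(M \right)} = -2 + \left(\left(M^{2} + M M\right) + \frac{3}{2}\right) = -2 + \left(\left(M^{2} + M^{2}\right) + \frac{3}{2}\right) = -2 + \left(2 M^{2} + \frac{3}{2}\right) = -2 + \left(\frac{3}{2} + 2 M^{2}\right) = - \frac{1}{2} + 2 M^{2}$)
$s{\left(U,F \right)} = -10 + 25 F$ ($s{\left(U,F \right)} = -10 + 5 \left(4 F + F\right) = -10 + 5 \cdot 5 F = -10 + 25 F$)
$s{\left(T{\left(-1 \right)},0 \right)} - 90 = \left(-10 + 25 \cdot 0\right) - 90 = \left(-10 + 0\right) - 90 = -10 - 90 = -100$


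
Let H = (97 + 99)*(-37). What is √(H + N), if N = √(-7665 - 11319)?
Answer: √(-7252 + 2*I*√4746) ≈ 0.8089 + 85.162*I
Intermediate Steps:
N = 2*I*√4746 (N = √(-18984) = 2*I*√4746 ≈ 137.78*I)
H = -7252 (H = 196*(-37) = -7252)
√(H + N) = √(-7252 + 2*I*√4746)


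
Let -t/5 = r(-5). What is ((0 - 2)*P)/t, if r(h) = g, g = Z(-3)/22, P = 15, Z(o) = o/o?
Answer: 132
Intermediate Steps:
Z(o) = 1
g = 1/22 ≈ 0.045455
r(h) = 1/22
t = -5/22 (t = -5*1/22 = -5/22 ≈ -0.22727)
((0 - 2)*P)/t = ((0 - 2)*15)/(-5/22) = -2*15*(-22/5) = -30*(-22/5) = 132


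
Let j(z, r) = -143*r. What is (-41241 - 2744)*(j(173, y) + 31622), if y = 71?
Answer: -944313965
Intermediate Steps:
(-41241 - 2744)*(j(173, y) + 31622) = (-41241 - 2744)*(-143*71 + 31622) = -43985*(-10153 + 31622) = -43985*21469 = -944313965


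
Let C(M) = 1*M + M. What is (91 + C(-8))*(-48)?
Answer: -3600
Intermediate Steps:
C(M) = 2*M (C(M) = M + M = 2*M)
(91 + C(-8))*(-48) = (91 + 2*(-8))*(-48) = (91 - 16)*(-48) = 75*(-48) = -3600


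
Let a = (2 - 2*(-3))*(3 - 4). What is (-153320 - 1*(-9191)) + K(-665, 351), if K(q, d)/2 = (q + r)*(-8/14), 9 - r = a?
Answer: -1003719/7 ≈ -1.4339e+5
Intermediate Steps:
a = -8 (a = (2 + 6)*(-1) = 8*(-1) = -8)
r = 17 (r = 9 - 1*(-8) = 9 + 8 = 17)
K(q, d) = -136/7 - 8*q/7 (K(q, d) = 2*((q + 17)*(-8/14)) = 2*((17 + q)*(-8*1/14)) = 2*((17 + q)*(-4/7)) = 2*(-68/7 - 4*q/7) = -136/7 - 8*q/7)
(-153320 - 1*(-9191)) + K(-665, 351) = (-153320 - 1*(-9191)) + (-136/7 - 8/7*(-665)) = (-153320 + 9191) + (-136/7 + 760) = -144129 + 5184/7 = -1003719/7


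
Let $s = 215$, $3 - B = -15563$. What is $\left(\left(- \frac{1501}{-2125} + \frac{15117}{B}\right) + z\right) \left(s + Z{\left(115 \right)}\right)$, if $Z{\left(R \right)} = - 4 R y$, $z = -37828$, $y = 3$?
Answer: $\frac{291531845842497}{6615550} \approx 4.4068 \cdot 10^{7}$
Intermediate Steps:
$B = 15566$ ($B = 3 - -15563 = 3 + 15563 = 15566$)
$Z{\left(R \right)} = - 12 R$ ($Z{\left(R \right)} = - 4 R 3 = - 12 R$)
$\left(\left(- \frac{1501}{-2125} + \frac{15117}{B}\right) + z\right) \left(s + Z{\left(115 \right)}\right) = \left(\left(- \frac{1501}{-2125} + \frac{15117}{15566}\right) - 37828\right) \left(215 - 1380\right) = \left(\left(\left(-1501\right) \left(- \frac{1}{2125}\right) + 15117 \cdot \frac{1}{15566}\right) - 37828\right) \left(215 - 1380\right) = \left(\left(\frac{1501}{2125} + \frac{15117}{15566}\right) - 37828\right) \left(-1165\right) = \left(\frac{55488191}{33077750} - 37828\right) \left(-1165\right) = \left(- \frac{1251209638809}{33077750}\right) \left(-1165\right) = \frac{291531845842497}{6615550}$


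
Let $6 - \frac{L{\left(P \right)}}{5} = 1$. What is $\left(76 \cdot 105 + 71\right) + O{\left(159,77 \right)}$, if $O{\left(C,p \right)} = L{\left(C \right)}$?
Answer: $8076$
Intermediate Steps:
$L{\left(P \right)} = 25$ ($L{\left(P \right)} = 30 - 5 = 25$)
$O{\left(C,p \right)} = 25$
$\left(76 \cdot 105 + 71\right) + O{\left(159,77 \right)} = \left(76 \cdot 105 + 71\right) + 25 = \left(7980 + 71\right) + 25 = 8051 + 25 = 8076$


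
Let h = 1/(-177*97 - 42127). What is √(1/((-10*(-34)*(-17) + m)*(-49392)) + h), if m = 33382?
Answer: I*√3813467887675670/15037072764 ≈ 0.0041067*I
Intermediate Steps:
h = -1/59296 (h = 1/(-17169 - 42127) = 1/(-59296) = -1/59296 ≈ -1.6865e-5)
√(1/((-10*(-34)*(-17) + m)*(-49392)) + h) = √(1/((-10*(-34)*(-17) + 33382)*(-49392)) - 1/59296) = √(-1/49392/(340*(-17) + 33382) - 1/59296) = √(-1/49392/(-5780 + 33382) - 1/59296) = √(-1/49392/27602 - 1/59296) = √((1/27602)*(-1/49392) - 1/59296) = √(-1/1363317984 - 1/59296) = √(-10651385/631557056088) = I*√3813467887675670/15037072764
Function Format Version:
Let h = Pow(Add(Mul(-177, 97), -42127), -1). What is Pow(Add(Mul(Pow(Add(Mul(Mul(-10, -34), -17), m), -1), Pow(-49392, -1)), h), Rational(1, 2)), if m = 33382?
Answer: Mul(Rational(1, 15037072764), I, Pow(3813467887675670, Rational(1, 2))) ≈ Mul(0.0041067, I)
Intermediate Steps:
h = Rational(-1, 59296) (h = Pow(Add(-17169, -42127), -1) = Pow(-59296, -1) = Rational(-1, 59296) ≈ -1.6865e-5)
Pow(Add(Mul(Pow(Add(Mul(Mul(-10, -34), -17), m), -1), Pow(-49392, -1)), h), Rational(1, 2)) = Pow(Add(Mul(Pow(Add(Mul(Mul(-10, -34), -17), 33382), -1), Pow(-49392, -1)), Rational(-1, 59296)), Rational(1, 2)) = Pow(Add(Mul(Pow(Add(Mul(340, -17), 33382), -1), Rational(-1, 49392)), Rational(-1, 59296)), Rational(1, 2)) = Pow(Add(Mul(Pow(Add(-5780, 33382), -1), Rational(-1, 49392)), Rational(-1, 59296)), Rational(1, 2)) = Pow(Add(Mul(Pow(27602, -1), Rational(-1, 49392)), Rational(-1, 59296)), Rational(1, 2)) = Pow(Add(Mul(Rational(1, 27602), Rational(-1, 49392)), Rational(-1, 59296)), Rational(1, 2)) = Pow(Add(Rational(-1, 1363317984), Rational(-1, 59296)), Rational(1, 2)) = Pow(Rational(-10651385, 631557056088), Rational(1, 2)) = Mul(Rational(1, 15037072764), I, Pow(3813467887675670, Rational(1, 2)))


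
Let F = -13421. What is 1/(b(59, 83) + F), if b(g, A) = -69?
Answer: -1/13490 ≈ -7.4129e-5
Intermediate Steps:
1/(b(59, 83) + F) = 1/(-69 - 13421) = 1/(-13490) = -1/13490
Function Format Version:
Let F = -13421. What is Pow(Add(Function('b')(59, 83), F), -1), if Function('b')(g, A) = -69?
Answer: Rational(-1, 13490) ≈ -7.4129e-5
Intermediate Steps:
Pow(Add(Function('b')(59, 83), F), -1) = Pow(Add(-69, -13421), -1) = Pow(-13490, -1) = Rational(-1, 13490)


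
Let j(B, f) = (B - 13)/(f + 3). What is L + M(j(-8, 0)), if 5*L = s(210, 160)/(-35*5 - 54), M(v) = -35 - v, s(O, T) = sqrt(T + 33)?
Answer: -28 - sqrt(193)/1145 ≈ -28.012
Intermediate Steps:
j(B, f) = (-13 + B)/(3 + f)
s(O, T) = sqrt(33 + T)
L = -sqrt(193)/1145 (L = (sqrt(33 + 160)/(-35*5 - 54))/5 = (sqrt(193)/(-175 - 54))/5 = (sqrt(193)/(-229))/5 = (sqrt(193)*(-1/229))/5 = (-sqrt(193)/229)/5 = -sqrt(193)/1145 ≈ -0.012133)
L + M(j(-8, 0)) = -sqrt(193)/1145 + (-35 - (-13 - 8)/(3 + 0)) = -sqrt(193)/1145 + (-35 - (-21)/3) = -sqrt(193)/1145 + (-35 - 1*(-7)) = -sqrt(193)/1145 + (-35 + 7) = -sqrt(193)/1145 - 28 = -28 - sqrt(193)/1145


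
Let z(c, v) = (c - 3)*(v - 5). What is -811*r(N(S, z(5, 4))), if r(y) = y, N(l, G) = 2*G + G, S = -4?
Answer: 4866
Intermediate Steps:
z(c, v) = (-5 + v)*(-3 + c) (z(c, v) = (-3 + c)*(-5 + v) = (-5 + v)*(-3 + c))
N(l, G) = 3*G
-811*r(N(S, z(5, 4))) = -2433*(15 - 5*5 - 3*4 + 5*4) = -2433*(15 - 25 - 12 + 20) = -2433*(-2) = -811*(-6) = 4866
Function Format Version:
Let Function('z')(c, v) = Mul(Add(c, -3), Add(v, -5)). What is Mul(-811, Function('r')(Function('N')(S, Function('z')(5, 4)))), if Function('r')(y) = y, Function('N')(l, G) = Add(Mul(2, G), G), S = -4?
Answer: 4866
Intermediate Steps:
Function('z')(c, v) = Mul(Add(-5, v), Add(-3, c)) (Function('z')(c, v) = Mul(Add(-3, c), Add(-5, v)) = Mul(Add(-5, v), Add(-3, c)))
Function('N')(l, G) = Mul(3, G)
Mul(-811, Function('r')(Function('N')(S, Function('z')(5, 4)))) = Mul(-811, Mul(3, Add(15, Mul(-5, 5), Mul(-3, 4), Mul(5, 4)))) = Mul(-811, Mul(3, Add(15, -25, -12, 20))) = Mul(-811, Mul(3, -2)) = Mul(-811, -6) = 4866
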